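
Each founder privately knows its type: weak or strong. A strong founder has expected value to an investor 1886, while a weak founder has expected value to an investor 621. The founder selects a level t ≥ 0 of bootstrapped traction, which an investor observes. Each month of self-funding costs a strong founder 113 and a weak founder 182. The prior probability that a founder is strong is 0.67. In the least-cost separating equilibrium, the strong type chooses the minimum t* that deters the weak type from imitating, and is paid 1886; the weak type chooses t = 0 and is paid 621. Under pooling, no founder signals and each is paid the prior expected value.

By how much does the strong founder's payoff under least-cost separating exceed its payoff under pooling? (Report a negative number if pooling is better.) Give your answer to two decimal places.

Least-cost separating signal: t* solves 621 = 1886 − 182·t*, so t* = (1886 − 621)/182 ≈ 6.9505.
Strong type's separating payoff: 1886 − 113 × t* = 1886 − 113 × (1886 − 621)/182 = 1886 − 142945/182 ≈ 1100.5879.
Pooling payoff: 0.67 × 1886 + 0.33 × 621 = 1468.55.
Difference: 1100.5879 − 1468.55 = -367.9621, i.e. -367.96 to two decimal places.
The strong type would prefer the pooling outcome.

-367.96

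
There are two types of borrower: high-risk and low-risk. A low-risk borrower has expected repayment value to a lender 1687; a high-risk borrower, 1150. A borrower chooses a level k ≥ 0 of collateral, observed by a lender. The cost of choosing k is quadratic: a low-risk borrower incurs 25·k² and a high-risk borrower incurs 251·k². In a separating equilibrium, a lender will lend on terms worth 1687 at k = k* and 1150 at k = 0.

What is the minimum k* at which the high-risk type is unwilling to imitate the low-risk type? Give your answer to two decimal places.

1.46

The high-risk type at k = 0 receives 1150; imitating at k* yields 1687 − 251·k*².
Indifference: 1150 = 1687 − 251·k*², so k*² = (1687 − 1150) / 251 ≈ 2.1394.
k* = √2.1394 ≈ 1.46.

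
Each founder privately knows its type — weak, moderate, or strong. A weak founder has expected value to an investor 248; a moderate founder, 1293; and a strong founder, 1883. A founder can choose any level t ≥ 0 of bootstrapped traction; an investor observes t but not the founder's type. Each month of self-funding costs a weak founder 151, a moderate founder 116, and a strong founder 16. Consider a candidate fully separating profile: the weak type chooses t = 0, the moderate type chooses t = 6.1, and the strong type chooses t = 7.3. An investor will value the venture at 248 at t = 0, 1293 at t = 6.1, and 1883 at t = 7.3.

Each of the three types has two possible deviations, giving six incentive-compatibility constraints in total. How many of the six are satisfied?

3

Weak (own payoff 248): to t=6.1 gives 1293 − 151×6.1 = 371.9 → profitable ✗; to t=7.3 gives 1883 − 151×7.3 = 780.7 → profitable ✗.
Moderate (own payoff 1293 − 116×6.1 = 585.4): to t=0 gives 248 → no gain ✓; to t=7.3 gives 1883 − 116×7.3 = 1036.2 → profitable ✗.
Strong (own payoff 1883 − 16×7.3 = 1766.2): to t=0 gives 248 → no gain ✓; to t=6.1 gives 1293 − 16×6.1 = 1195.4 → no gain ✓.
3 of the 6 constraints hold; not an equilibrium.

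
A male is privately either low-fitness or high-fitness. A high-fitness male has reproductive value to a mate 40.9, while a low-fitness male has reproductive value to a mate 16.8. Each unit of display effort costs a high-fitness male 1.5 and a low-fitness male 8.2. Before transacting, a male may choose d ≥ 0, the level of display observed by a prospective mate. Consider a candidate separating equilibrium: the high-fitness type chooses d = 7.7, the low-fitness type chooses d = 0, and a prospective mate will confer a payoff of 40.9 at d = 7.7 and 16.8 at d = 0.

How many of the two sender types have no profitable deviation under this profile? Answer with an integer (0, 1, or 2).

Low-fitness type: stay at 0 → 16.8; mimic → 40.9 − 8.2 × 7.7 = -22.24. IC holds (16.8 ≥ -22.24).
High-fitness type: signal → 40.9 − 1.5 × 7.7 = 29.35; deviate to 0 → 16.8. IC holds (29.35 ≥ 16.8).
2 of 2 constraints hold, so this is a separating equilibrium.

2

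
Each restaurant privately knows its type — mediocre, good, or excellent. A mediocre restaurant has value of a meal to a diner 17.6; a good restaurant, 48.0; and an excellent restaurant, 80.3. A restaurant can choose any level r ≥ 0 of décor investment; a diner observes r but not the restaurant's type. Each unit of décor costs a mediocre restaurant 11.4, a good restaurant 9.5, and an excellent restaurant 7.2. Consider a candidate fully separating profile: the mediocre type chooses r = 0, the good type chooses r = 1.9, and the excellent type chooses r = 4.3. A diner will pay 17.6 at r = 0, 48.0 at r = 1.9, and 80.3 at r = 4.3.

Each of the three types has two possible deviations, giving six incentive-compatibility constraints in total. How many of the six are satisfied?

3

Good (own payoff 48.0 − 9.5×1.9 = 29.95): to r=0 gives 17.6 → no gain ✓; to r=4.3 gives 80.3 − 9.5×4.3 = 39.45 → profitable ✗.
Excellent (own payoff 80.3 − 7.2×4.3 = 49.34): to r=0 gives 17.6 → no gain ✓; to r=1.9 gives 48.0 − 7.2×1.9 = 34.32 → no gain ✓.
Mediocre (own payoff 17.6): to r=1.9 gives 48.0 − 11.4×1.9 = 26.34 → profitable ✗; to r=4.3 gives 80.3 − 11.4×4.3 = 31.28 → profitable ✗.
3 of the 6 constraints hold; not an equilibrium.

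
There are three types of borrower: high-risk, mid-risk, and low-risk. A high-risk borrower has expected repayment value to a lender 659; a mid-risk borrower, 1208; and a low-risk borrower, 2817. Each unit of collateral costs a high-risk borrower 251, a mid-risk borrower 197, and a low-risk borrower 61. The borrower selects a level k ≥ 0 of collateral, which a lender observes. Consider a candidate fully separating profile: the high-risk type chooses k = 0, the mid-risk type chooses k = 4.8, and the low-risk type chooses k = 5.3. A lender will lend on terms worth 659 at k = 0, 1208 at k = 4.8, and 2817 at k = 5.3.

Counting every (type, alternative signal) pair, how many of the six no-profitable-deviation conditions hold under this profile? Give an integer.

Mid-risk (own payoff 1208 − 197×4.8 = 262.4): to k=0 gives 659 → profitable ✗; to k=5.3 gives 2817 − 197×5.3 = 1772.9 → profitable ✗.
High-risk (own payoff 659): to k=4.8 gives 1208 − 251×4.8 = 3.2 → no gain ✓; to k=5.3 gives 2817 − 251×5.3 = 1486.7 → profitable ✗.
Low-risk (own payoff 2817 − 61×5.3 = 2493.7): to k=0 gives 659 → no gain ✓; to k=4.8 gives 1208 − 61×4.8 = 915.2 → no gain ✓.
3 of the 6 constraints hold; not an equilibrium.

3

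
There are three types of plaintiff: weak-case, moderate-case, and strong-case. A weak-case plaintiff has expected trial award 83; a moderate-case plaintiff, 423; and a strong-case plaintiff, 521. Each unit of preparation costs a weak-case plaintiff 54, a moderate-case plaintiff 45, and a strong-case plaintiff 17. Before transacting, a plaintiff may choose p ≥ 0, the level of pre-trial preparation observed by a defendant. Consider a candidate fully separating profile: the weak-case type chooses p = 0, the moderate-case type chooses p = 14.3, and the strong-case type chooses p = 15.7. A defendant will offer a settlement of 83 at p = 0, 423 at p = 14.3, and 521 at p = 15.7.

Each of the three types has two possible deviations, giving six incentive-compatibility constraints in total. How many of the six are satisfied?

4

Strong-case (own payoff 521 − 17×15.7 = 254.1): to p=0 gives 83 → no gain ✓; to p=14.3 gives 423 − 17×14.3 = 179.9 → no gain ✓.
Moderate-case (own payoff 423 − 45×14.3 = -220.5): to p=0 gives 83 → profitable ✗; to p=15.7 gives 521 − 45×15.7 = -185.5 → profitable ✗.
Weak-case (own payoff 83): to p=14.3 gives 423 − 54×14.3 = -349.2 → no gain ✓; to p=15.7 gives 521 − 54×15.7 = -326.8 → no gain ✓.
4 of the 6 constraints hold; not an equilibrium.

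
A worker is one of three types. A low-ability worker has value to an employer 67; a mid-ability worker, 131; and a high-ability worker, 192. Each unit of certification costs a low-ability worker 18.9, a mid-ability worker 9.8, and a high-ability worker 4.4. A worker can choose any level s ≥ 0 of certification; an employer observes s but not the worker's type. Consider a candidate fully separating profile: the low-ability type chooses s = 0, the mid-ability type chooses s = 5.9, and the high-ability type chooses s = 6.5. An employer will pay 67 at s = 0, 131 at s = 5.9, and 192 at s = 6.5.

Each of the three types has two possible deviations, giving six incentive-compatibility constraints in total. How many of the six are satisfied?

4

High-ability (own payoff 192 − 4.4×6.5 = 163.4): to s=0 gives 67 → no gain ✓; to s=5.9 gives 131 − 4.4×5.9 = 105.04 → no gain ✓.
Mid-ability (own payoff 131 − 9.8×5.9 = 73.18): to s=0 gives 67 → no gain ✓; to s=6.5 gives 192 − 9.8×6.5 = 128.3 → profitable ✗.
Low-ability (own payoff 67): to s=5.9 gives 131 − 18.9×5.9 = 19.49 → no gain ✓; to s=6.5 gives 192 − 18.9×6.5 = 69.15 → profitable ✗.
4 of the 6 constraints hold; not an equilibrium.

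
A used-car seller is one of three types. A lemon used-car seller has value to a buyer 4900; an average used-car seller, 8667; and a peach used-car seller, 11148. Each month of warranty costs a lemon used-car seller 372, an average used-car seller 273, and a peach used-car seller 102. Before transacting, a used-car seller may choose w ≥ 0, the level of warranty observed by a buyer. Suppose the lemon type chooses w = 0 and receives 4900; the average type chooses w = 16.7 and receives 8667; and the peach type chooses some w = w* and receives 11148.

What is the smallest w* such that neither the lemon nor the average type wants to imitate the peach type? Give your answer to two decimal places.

Lemon type (on-path payoff 4900) won't mimic when 4900 ≥ 11148 − 372·w*, i.e. w* ≥ 16.80.
Average type (on-path payoff 8667 − 273×16.7 = 4107.9) won't mimic when 4107.9 ≥ 11148 − 273·w*, i.e. w* ≥ 25.79.
Both must hold, so w* = max(16.80, 25.79) = 25.79. The average type's constraint binds.

25.79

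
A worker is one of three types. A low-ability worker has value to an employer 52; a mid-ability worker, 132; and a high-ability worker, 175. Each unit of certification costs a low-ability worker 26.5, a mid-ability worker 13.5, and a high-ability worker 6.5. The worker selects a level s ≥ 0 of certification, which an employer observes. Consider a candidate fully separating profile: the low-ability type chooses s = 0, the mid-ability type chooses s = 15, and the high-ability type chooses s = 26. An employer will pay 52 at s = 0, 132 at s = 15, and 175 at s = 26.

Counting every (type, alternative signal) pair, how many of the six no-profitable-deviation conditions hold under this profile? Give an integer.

High-ability (own payoff 175 − 6.5×26 = 6): to s=0 gives 52 → profitable ✗; to s=15 gives 132 − 6.5×15 = 34.5 → profitable ✗.
Mid-ability (own payoff 132 − 13.5×15 = -70.5): to s=0 gives 52 → profitable ✗; to s=26 gives 175 − 13.5×26 = -176 → no gain ✓.
Low-ability (own payoff 52): to s=15 gives 132 − 26.5×15 = -265.5 → no gain ✓; to s=26 gives 175 − 26.5×26 = -514 → no gain ✓.
3 of the 6 constraints hold; not an equilibrium.

3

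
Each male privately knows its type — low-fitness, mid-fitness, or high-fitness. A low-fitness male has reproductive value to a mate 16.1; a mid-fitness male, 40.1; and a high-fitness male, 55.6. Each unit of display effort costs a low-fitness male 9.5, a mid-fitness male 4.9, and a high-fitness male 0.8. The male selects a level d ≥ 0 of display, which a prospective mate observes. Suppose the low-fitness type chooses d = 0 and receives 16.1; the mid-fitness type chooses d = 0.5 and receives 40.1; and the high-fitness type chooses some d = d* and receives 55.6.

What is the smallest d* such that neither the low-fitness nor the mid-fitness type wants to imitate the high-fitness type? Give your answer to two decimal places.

4.16

Mid-fitness type (on-path payoff 40.1 − 4.9×0.5 = 37.65) won't mimic when 37.65 ≥ 55.6 − 4.9·d*, i.e. d* ≥ 3.66.
Low-fitness type (on-path payoff 16.1) won't mimic when 16.1 ≥ 55.6 − 9.5·d*, i.e. d* ≥ 4.16.
Both must hold, so d* = max(4.16, 3.66) = 4.16. The low-fitness type's constraint binds.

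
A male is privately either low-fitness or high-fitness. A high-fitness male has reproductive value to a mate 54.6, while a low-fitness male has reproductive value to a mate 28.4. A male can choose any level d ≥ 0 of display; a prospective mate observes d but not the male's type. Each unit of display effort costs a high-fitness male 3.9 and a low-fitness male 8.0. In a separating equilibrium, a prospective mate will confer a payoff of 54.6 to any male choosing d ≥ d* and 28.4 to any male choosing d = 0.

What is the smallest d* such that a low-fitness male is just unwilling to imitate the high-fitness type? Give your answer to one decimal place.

3.3

A low-fitness male choosing d = 0 receives 28.4.
Imitating at d* instead would pay 54.6 at cost 8.0·d*, netting 54.6 − 8.0·d*.
Indifference: 28.4 = 54.6 − 8.0·d*, so d* = (54.6 − 28.4) / 8.0 ≈ 3.3.
At d* the low-fitness type's incentive constraint just binds; the high-fitness type strictly prefers d* since its per-unit cost is lower.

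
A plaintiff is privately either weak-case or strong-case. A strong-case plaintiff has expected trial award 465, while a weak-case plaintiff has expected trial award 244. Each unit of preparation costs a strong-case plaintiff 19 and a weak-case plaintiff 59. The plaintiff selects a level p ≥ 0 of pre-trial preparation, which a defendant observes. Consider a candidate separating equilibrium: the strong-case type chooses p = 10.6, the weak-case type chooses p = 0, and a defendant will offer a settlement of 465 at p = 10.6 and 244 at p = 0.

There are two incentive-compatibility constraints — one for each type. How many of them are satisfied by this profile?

2

Strong-case type: signal → 465 − 19 × 10.6 = 263.6; deviate to 0 → 244. IC holds (263.6 ≥ 244).
Weak-case type: stay at 0 → 244; mimic → 465 − 59 × 10.6 = -160.4. IC holds (244 ≥ -160.4).
2 of 2 constraints hold, so this is a separating equilibrium.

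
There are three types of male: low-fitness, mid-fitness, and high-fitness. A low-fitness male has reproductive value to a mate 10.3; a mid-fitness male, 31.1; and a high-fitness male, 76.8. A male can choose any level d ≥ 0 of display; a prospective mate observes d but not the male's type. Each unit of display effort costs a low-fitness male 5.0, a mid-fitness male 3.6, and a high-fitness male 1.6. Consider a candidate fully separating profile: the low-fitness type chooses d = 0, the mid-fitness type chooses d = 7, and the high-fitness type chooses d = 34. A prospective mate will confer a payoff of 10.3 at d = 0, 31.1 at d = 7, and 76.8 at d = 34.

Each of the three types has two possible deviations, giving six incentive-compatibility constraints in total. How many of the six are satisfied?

Mid-fitness (own payoff 31.1 − 3.6×7 = 5.9): to d=0 gives 10.3 → profitable ✗; to d=34 gives 76.8 − 3.6×34 = -45.6 → no gain ✓.
High-fitness (own payoff 76.8 − 1.6×34 = 22.4): to d=0 gives 10.3 → no gain ✓; to d=7 gives 31.1 − 1.6×7 = 19.9 → no gain ✓.
Low-fitness (own payoff 10.3): to d=7 gives 31.1 − 5.0×7 = -3.9 → no gain ✓; to d=34 gives 76.8 − 5.0×34 = -93.2 → no gain ✓.
5 of the 6 constraints hold; not an equilibrium.

5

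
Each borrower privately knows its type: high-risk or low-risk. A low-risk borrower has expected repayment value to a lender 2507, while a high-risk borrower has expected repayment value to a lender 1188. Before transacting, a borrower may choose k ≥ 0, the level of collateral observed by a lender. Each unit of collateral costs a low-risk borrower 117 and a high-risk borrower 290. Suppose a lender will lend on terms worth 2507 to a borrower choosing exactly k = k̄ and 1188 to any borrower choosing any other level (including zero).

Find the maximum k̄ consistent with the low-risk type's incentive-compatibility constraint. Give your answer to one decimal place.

11.3

Choosing k̄ yields the low-risk type 2507 − 117·k̄; choosing zero yields 1188.
The low-risk type is indifferent at 2507 − 117·k̄ = 1188, i.e. k̄ = (2507 − 1188) / 117 ≈ 11.3.
For any k̄ above 11.3 the low-risk type would rather pool at zero, so separation collapses.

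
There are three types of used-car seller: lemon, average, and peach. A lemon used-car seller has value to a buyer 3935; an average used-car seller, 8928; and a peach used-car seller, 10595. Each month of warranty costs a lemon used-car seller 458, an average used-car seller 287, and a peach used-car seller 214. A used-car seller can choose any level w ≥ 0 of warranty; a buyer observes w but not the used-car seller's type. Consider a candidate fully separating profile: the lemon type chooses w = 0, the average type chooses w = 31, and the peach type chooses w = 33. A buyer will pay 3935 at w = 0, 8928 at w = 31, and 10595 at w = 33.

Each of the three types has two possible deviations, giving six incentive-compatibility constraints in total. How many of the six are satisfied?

Average (own payoff 8928 − 287×31 = 31): to w=0 gives 3935 → profitable ✗; to w=33 gives 10595 − 287×33 = 1124 → profitable ✗.
Peach (own payoff 10595 − 214×33 = 3533): to w=0 gives 3935 → profitable ✗; to w=31 gives 8928 − 214×31 = 2294 → no gain ✓.
Lemon (own payoff 3935): to w=31 gives 8928 − 458×31 = -5270 → no gain ✓; to w=33 gives 10595 − 458×33 = -4519 → no gain ✓.
3 of the 6 constraints hold; not an equilibrium.

3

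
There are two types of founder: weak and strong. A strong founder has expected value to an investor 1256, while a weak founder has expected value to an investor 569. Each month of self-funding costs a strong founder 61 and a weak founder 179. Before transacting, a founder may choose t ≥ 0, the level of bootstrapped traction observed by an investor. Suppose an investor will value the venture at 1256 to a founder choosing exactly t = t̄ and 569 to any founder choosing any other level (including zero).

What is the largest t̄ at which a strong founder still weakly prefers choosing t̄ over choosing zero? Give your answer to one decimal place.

11.3

Choosing t̄ yields the strong type 1256 − 61·t̄; choosing zero yields 569.
The strong type is indifferent at 1256 − 61·t̄ = 569, i.e. t̄ = (1256 − 569) / 61 ≈ 11.3.
For any t̄ above 11.3 the strong type would rather pool at zero, so separation collapses.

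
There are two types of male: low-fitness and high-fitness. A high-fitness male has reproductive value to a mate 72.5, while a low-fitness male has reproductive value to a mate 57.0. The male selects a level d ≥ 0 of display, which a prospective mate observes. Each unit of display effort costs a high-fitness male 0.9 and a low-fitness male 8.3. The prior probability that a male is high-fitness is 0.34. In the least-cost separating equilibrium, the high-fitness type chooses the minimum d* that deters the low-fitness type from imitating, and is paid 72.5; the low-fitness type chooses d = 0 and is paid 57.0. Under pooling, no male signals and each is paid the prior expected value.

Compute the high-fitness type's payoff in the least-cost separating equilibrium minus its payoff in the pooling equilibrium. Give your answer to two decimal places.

8.55

Least-cost separating signal: d* solves 57.0 = 72.5 − 8.3·d*, so d* = (72.5 − 57.0)/8.3 ≈ 1.8675.
High-fitness type's separating payoff: 72.5 − 0.9 × d* = 72.5 − 0.9 × (72.5 − 57.0)/8.3 = 72.5 − 13.95/8.3 ≈ 70.8193.
Pooling payoff: 0.34 × 72.5 + 0.66 × 57.0 = 62.27.
Difference: 70.8193 − 62.27 = 8.5493, i.e. 8.55 to two decimal places.
The high-fitness type prefers to separate.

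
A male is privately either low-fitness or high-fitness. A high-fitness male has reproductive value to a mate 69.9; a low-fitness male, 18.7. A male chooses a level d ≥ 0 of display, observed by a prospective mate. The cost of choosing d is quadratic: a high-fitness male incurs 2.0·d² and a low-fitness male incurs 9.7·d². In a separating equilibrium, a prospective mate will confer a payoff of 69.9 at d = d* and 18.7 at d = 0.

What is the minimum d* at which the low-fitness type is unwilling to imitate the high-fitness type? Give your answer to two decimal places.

2.30

The low-fitness type at d = 0 receives 18.7; imitating at d* yields 69.9 − 9.7·d*².
Indifference: 18.7 = 69.9 − 9.7·d*², so d*² = (69.9 − 18.7) / 9.7 ≈ 5.2784.
d* = √5.2784 ≈ 2.30.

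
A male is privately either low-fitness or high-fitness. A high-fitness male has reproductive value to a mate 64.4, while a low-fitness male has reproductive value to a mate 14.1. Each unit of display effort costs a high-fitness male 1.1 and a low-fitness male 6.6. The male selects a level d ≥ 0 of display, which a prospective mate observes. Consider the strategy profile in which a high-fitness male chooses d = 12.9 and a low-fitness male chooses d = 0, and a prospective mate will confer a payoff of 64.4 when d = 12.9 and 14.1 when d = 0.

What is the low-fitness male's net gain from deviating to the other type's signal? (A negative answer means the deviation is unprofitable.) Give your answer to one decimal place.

-34.8

Playing d = 0 the low-fitness male receives 14.1.
Deviating to d = 12.9 brings payment 64.4 at cost 6.6 × 12.9 = 85.14, netting -20.74.
Gain from deviating: -20.74 − 14.1 = -34.84, i.e. -34.8 to one decimal place.
The gain is negative, so the low-fitness type's incentive-compatibility constraint is satisfied.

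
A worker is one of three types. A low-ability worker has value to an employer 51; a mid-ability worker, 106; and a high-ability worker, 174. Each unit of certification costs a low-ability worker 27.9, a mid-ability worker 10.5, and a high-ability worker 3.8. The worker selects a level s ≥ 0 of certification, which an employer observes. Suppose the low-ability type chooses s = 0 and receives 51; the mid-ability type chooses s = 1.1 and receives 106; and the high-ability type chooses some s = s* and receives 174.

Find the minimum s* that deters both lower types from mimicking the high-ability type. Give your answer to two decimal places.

Mid-ability type (on-path payoff 106 − 10.5×1.1 = 94.45) won't mimic when 94.45 ≥ 174 − 10.5·s*, i.e. s* ≥ 7.58.
Low-ability type (on-path payoff 51) won't mimic when 51 ≥ 174 − 27.9·s*, i.e. s* ≥ 4.41.
Both must hold, so s* = max(4.41, 7.58) = 7.58. The mid-ability type's constraint binds.

7.58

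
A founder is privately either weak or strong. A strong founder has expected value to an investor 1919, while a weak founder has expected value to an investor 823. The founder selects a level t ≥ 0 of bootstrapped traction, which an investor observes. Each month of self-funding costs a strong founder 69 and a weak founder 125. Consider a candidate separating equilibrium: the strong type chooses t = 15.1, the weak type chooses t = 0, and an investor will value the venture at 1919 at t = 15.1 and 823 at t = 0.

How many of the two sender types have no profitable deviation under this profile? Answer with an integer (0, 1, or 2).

Weak type: stay at 0 → 823; mimic → 1919 − 125 × 15.1 = 31.5. IC holds (823 ≥ 31.5).
Strong type: signal → 1919 − 69 × 15.1 = 877.1; deviate to 0 → 823. IC holds (877.1 ≥ 823).
2 of 2 constraints hold, so this is a separating equilibrium.

2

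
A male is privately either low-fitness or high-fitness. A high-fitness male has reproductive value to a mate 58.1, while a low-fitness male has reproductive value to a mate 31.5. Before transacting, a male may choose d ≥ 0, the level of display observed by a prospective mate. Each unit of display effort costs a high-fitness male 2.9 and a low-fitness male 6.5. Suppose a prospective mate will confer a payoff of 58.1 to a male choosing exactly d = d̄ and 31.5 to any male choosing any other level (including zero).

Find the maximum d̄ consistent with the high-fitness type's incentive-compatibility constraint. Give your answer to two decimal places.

Choosing d̄ yields the high-fitness type 58.1 − 2.9·d̄; choosing zero yields 31.5.
The high-fitness type is indifferent at 58.1 − 2.9·d̄ = 31.5, i.e. d̄ = (58.1 − 31.5) / 2.9 ≈ 9.17.
For any d̄ above 9.17 the high-fitness type would rather pool at zero, so separation collapses.

9.17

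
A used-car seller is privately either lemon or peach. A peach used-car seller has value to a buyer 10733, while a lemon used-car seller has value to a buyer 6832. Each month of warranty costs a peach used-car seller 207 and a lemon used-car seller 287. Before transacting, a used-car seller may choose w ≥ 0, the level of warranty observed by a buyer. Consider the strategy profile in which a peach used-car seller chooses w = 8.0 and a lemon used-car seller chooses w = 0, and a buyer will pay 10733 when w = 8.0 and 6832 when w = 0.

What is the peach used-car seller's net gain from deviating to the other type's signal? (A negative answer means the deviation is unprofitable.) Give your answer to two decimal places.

-2245.00

Playing w = 8.0 the peach used-car seller receives 10733 − 207 × 8.0 = 9077.
Deviating to w = 0 yields 6832 instead.
Gain from deviating: 6832 − 9077 = -2245.00.
The gain is negative, so the peach type's incentive-compatibility constraint is satisfied.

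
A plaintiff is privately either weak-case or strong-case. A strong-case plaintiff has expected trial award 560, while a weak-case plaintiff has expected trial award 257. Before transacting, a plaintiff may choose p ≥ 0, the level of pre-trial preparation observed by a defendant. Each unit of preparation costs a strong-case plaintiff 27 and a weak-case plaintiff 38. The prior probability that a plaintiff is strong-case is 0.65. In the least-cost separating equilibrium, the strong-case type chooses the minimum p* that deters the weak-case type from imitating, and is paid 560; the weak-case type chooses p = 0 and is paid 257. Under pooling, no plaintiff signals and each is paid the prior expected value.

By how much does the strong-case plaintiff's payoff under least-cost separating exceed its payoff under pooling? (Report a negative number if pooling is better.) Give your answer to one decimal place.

Least-cost separating signal: p* solves 257 = 560 − 38·p*, so p* = (560 − 257)/38 ≈ 7.9737.
Strong-case type's separating payoff: 560 − 27 × p* = 560 − 27 × (560 − 257)/38 = 560 − 8181/38 ≈ 344.711.
Pooling payoff: 0.65 × 560 + 0.35 × 257 = 453.95.
Difference: 344.711 − 453.95 = -109.239, i.e. -109.2 to one decimal place.
The strong-case type would prefer the pooling outcome.

-109.2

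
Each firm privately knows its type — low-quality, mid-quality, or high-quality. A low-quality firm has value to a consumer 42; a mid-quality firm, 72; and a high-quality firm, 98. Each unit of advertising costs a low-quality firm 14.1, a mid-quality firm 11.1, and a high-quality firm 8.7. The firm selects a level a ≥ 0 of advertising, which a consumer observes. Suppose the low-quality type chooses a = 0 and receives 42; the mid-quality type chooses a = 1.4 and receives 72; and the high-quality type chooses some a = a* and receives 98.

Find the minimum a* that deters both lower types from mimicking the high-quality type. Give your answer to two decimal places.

Low-quality type (on-path payoff 42) won't mimic when 42 ≥ 98 − 14.1·a*, i.e. a* ≥ 3.97.
Mid-quality type (on-path payoff 72 − 11.1×1.4 = 56.46) won't mimic when 56.46 ≥ 98 − 11.1·a*, i.e. a* ≥ 3.74.
Both must hold, so a* = max(3.97, 3.74) = 3.97. The low-quality type's constraint binds.

3.97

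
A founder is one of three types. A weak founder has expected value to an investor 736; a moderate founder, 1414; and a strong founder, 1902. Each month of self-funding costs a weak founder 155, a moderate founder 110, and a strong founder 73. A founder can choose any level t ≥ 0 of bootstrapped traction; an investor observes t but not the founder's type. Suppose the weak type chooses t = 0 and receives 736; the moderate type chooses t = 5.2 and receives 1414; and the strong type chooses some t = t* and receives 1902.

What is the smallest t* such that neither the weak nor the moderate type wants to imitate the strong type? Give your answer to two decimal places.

9.64

Moderate type (on-path payoff 1414 − 110×5.2 = 842) won't mimic when 842 ≥ 1902 − 110·t*, i.e. t* ≥ 9.64.
Weak type (on-path payoff 736) won't mimic when 736 ≥ 1902 − 155·t*, i.e. t* ≥ 7.52.
Both must hold, so t* = max(7.52, 9.64) = 9.64. The moderate type's constraint binds.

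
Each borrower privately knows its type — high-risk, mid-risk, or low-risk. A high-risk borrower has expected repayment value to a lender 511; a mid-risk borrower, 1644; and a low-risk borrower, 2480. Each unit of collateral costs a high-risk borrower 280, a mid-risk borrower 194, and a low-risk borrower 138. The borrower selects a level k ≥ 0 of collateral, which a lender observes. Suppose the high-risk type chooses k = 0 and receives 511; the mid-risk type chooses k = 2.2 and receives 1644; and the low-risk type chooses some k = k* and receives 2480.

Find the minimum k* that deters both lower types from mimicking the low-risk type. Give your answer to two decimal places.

7.03

Mid-risk type (on-path payoff 1644 − 194×2.2 = 1217.2) won't mimic when 1217.2 ≥ 2480 − 194·k*, i.e. k* ≥ 6.51.
High-risk type (on-path payoff 511) won't mimic when 511 ≥ 2480 − 280·k*, i.e. k* ≥ 7.03.
Both must hold, so k* = max(7.03, 6.51) = 7.03. The high-risk type's constraint binds.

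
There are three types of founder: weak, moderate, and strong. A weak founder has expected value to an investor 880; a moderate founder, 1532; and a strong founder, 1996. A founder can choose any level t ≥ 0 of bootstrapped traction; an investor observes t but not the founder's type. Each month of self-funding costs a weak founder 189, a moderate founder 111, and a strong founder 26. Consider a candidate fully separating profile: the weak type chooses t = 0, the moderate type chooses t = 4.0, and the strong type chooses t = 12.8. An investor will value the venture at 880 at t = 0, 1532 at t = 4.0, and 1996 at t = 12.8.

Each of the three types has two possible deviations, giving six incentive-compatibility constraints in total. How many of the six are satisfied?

6

Strong (own payoff 1996 − 26×12.8 = 1663.2): to t=0 gives 880 → no gain ✓; to t=4.0 gives 1532 − 26×4.0 = 1428 → no gain ✓.
Moderate (own payoff 1532 − 111×4.0 = 1088): to t=0 gives 880 → no gain ✓; to t=12.8 gives 1996 − 111×12.8 = 575.2 → no gain ✓.
Weak (own payoff 880): to t=4.0 gives 1532 − 189×4.0 = 776 → no gain ✓; to t=12.8 gives 1996 − 189×12.8 = -423.2 → no gain ✓.
6 of the 6 constraints hold; this profile is a separating equilibrium.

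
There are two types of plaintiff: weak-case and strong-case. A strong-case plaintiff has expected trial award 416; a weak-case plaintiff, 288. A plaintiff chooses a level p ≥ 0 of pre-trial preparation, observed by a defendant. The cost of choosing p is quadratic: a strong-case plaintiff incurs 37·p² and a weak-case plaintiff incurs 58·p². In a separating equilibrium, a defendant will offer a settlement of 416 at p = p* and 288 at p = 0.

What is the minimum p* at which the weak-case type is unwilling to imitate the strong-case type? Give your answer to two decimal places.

The weak-case type at p = 0 receives 288; imitating at p* yields 416 − 58·p*².
Indifference: 288 = 416 − 58·p*², so p*² = (416 − 288) / 58 ≈ 2.2069.
p* = √2.2069 ≈ 1.49.

1.49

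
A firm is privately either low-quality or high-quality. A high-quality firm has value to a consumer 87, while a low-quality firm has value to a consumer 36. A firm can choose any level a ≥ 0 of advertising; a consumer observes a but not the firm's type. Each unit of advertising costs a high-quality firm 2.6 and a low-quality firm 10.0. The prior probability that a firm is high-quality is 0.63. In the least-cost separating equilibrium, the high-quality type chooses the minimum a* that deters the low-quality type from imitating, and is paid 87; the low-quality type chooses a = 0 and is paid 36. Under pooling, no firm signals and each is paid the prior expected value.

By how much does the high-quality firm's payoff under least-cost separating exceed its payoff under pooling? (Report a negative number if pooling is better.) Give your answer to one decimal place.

5.6

Least-cost separating signal: a* solves 36 = 87 − 10.0·a*, so a* = (87 − 36)/10.0 = 5.1.
High-quality type's separating payoff: 87 − 2.6 × a* = 87 − 2.6 × (87 − 36)/10.0 = 87 − 132.6/10.0 = 73.74.
Pooling payoff: 0.63 × 87 + 0.37 × 36 = 68.13.
Difference: 73.74 − 68.13 = 5.61, i.e. 5.6 to one decimal place.
The high-quality type prefers to separate.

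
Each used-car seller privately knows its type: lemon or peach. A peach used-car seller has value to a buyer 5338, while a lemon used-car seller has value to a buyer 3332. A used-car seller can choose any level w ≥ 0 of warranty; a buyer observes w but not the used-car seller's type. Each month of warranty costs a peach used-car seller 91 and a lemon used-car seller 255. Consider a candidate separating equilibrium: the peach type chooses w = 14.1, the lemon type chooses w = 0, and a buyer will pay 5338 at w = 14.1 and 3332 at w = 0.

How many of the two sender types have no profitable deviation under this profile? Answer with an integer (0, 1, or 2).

2

Lemon type: stay at 0 → 3332; mimic → 5338 − 255 × 14.1 = 1742.5. IC holds (3332 ≥ 1742.5).
Peach type: signal → 5338 − 91 × 14.1 = 4054.9; deviate to 0 → 3332. IC holds (4054.9 ≥ 3332).
2 of 2 constraints hold, so this is a separating equilibrium.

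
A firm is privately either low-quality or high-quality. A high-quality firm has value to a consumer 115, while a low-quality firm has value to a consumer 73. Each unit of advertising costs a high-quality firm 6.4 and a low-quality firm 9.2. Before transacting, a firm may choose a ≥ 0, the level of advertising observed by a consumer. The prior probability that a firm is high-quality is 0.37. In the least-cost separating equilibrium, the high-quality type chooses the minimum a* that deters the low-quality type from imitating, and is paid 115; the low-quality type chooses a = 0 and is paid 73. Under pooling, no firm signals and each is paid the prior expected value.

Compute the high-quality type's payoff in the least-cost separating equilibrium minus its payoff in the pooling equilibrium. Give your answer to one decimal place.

Least-cost separating signal: a* solves 73 = 115 − 9.2·a*, so a* = (115 − 73)/9.2 ≈ 4.5652.
High-quality type's separating payoff: 115 − 6.4 × a* = 115 − 6.4 × (115 − 73)/9.2 = 115 − 268.8/9.2 ≈ 85.783.
Pooling payoff: 0.37 × 115 + 0.63 × 73 = 88.54.
Difference: 85.783 − 88.54 = -2.757, i.e. -2.8 to one decimal place.
The high-quality type would prefer the pooling outcome.

-2.8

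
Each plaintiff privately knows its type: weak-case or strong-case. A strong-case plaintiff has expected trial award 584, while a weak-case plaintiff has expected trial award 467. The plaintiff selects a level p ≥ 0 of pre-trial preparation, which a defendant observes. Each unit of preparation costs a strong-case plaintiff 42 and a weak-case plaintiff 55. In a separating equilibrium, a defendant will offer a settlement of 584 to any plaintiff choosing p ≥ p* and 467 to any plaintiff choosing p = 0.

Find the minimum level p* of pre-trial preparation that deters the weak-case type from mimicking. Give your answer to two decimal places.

2.13

A weak-case plaintiff choosing p = 0 receives 467.
Imitating at p* instead would pay 584 at cost 55·p*, netting 584 − 55·p*.
Indifference: 467 = 584 − 55·p*, so p* = (584 − 467) / 55 ≈ 2.13.
This is the weak-case type's binding incentive-compatibility constraint; any p ≥ 2.13 sustains separation on that side.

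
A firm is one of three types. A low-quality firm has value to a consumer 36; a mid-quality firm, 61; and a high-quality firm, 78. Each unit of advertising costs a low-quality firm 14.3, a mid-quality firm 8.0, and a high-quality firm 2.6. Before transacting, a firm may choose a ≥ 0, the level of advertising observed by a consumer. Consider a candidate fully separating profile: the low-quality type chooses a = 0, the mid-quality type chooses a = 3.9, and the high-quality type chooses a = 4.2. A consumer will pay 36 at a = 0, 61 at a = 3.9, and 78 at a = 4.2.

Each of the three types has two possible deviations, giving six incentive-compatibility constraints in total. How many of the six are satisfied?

High-quality (own payoff 78 − 2.6×4.2 = 67.08): to a=0 gives 36 → no gain ✓; to a=3.9 gives 61 − 2.6×3.9 = 50.86 → no gain ✓.
Low-quality (own payoff 36): to a=3.9 gives 61 − 14.3×3.9 = 5.23 → no gain ✓; to a=4.2 gives 78 − 14.3×4.2 = 17.94 → no gain ✓.
Mid-quality (own payoff 61 − 8.0×3.9 = 29.8): to a=0 gives 36 → profitable ✗; to a=4.2 gives 78 − 8.0×4.2 = 44.4 → profitable ✗.
4 of the 6 constraints hold; not an equilibrium.

4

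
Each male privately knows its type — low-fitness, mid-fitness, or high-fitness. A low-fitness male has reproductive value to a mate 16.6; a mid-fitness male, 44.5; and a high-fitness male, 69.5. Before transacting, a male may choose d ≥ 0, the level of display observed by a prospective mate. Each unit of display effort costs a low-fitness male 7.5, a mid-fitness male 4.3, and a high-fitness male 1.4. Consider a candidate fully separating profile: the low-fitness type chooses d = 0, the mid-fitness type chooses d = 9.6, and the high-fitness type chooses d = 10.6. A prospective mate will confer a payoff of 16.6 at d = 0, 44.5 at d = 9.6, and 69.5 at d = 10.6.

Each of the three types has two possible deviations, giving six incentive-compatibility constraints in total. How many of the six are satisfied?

4

Mid-fitness (own payoff 44.5 − 4.3×9.6 = 3.22): to d=0 gives 16.6 → profitable ✗; to d=10.6 gives 69.5 − 4.3×10.6 = 23.92 → profitable ✗.
Low-fitness (own payoff 16.6): to d=9.6 gives 44.5 − 7.5×9.6 = -27.5 → no gain ✓; to d=10.6 gives 69.5 − 7.5×10.6 = -10 → no gain ✓.
High-fitness (own payoff 69.5 − 1.4×10.6 = 54.66): to d=0 gives 16.6 → no gain ✓; to d=9.6 gives 44.5 − 1.4×9.6 = 31.06 → no gain ✓.
4 of the 6 constraints hold; not an equilibrium.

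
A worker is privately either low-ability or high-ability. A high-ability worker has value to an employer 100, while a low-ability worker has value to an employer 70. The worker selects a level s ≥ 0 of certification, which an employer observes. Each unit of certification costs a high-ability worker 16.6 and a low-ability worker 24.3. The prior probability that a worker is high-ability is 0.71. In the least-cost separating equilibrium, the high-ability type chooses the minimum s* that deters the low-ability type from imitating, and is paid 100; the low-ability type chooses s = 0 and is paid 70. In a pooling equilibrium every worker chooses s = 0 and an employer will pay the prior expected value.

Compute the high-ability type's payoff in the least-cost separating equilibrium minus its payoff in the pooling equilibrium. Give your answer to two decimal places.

-11.79

Least-cost separating signal: s* solves 70 = 100 − 24.3·s*, so s* = (100 − 70)/24.3 ≈ 1.2346.
High-ability type's separating payoff: 100 − 16.6 × s* = 100 − 16.6 × (100 − 70)/24.3 = 100 − 498/24.3 ≈ 79.5062.
Pooling payoff: 0.71 × 100 + 0.29 × 70 = 91.3.
Difference: 79.5062 − 91.3 = -11.7938, i.e. -11.79 to two decimal places.
The high-ability type would prefer the pooling outcome.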